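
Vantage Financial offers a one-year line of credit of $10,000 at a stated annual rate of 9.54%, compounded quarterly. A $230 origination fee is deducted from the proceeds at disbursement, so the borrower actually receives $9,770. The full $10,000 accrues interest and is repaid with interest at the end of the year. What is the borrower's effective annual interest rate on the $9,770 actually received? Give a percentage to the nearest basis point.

Amount owed after one year: 10,000 × (1 + 0.0954/4)^4 = 10,000 × 1.098868 = $10,988.68.
Effective rate on net proceeds: 10,988.68 / 9,770 − 1 = 0.124736 = 12.47%.

12.47%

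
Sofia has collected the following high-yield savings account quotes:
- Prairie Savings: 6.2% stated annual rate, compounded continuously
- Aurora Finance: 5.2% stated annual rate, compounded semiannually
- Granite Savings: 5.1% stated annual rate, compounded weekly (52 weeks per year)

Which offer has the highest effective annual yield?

Prairie Savings: e^0.062 − 1 = 6.396%
Aurora Finance: (1 + 0.052/2)^2 − 1 = 5.268%
Granite Savings: (1 + 0.051/52)^52 − 1 = 5.230%
The highest effective annual rate is Prairie Savings at 6.396%.

Prairie Savings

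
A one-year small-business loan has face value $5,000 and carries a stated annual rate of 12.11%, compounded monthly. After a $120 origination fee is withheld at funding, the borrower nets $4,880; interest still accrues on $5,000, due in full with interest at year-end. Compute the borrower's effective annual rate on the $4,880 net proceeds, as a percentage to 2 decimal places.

15.58%

Amount owed after one year: 5,000 × (1 + 0.1211/12)^12 = 5,000 × 1.128053 = $5,640.26.
Effective rate on net proceeds: 5,640.26 / 4,880 − 1 = 0.155792 = 15.58%.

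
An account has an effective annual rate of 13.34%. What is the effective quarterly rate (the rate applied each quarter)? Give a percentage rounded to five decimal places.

The per-quarter rate i satisfies (1 + i)^4 = 1 + 0.1334.
i = 1.1334^(1/4) − 1 = 0.0318007 = 3.18007%.

3.18007%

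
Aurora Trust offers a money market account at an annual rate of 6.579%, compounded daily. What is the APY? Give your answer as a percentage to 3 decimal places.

EAR = (1 + 0.06579/365)^365 − 1.
= 1.067996 − 1 = 6.800%.

6.800%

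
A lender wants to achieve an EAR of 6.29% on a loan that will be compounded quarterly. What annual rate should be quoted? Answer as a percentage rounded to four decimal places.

6.1469%

(1 + r/4)^4 − 1 = 0.0629, so 1 + r/4 = 1.0629^(1/4).
r/4 = 0.015367, so r = 0.061469 = 6.1469%.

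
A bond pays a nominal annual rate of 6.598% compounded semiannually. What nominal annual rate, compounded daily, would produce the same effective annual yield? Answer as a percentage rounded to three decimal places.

6.492%

EAR = (1 + 0.06598/2)^2 − 1 = 0.067068.
Solve (1 + r/365)^365 = 1.067068: r/365 = 1.067068^(1/365) − 1 = 0.000178, so r = 0.064921 = 6.492%.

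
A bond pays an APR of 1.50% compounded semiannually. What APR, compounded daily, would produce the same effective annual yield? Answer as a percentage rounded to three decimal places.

1.494%

EAR = (1 + 0.0150/2)^2 − 1 = 0.015056.
Solve (1 + r/365)^365 = 1.015056: r/365 = 1.015056^(1/365) − 1 = 0.000041, so r = 0.014944 = 1.494%.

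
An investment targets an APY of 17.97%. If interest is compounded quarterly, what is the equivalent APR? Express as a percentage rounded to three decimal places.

(1 + r/4)^4 − 1 = 0.1797, so 1 + r/4 = 1.1797^(1/4).
r/4 = 0.042180, so r = 0.168722 = 16.872%.

16.872%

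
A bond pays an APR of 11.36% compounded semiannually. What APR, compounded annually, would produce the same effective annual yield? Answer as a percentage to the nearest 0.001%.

EAR = (1 + 0.1136/2)^2 − 1 = 0.116826.
Compounded annually, the equivalent nominal rate is the EAR itself: 11.683%.

11.683%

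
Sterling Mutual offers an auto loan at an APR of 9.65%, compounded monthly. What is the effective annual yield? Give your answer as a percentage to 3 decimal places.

EAR = (1 + 0.0965/12)^12 − 1.
= (1 + 0.008042)^12 − 1 = 1.100885 − 1 = 10.088%.

10.088%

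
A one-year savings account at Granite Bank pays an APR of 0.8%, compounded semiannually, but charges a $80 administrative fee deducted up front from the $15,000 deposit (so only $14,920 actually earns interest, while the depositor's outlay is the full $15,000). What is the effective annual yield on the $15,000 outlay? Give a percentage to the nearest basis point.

0.26%

Value after one year: 14,920 × (1 + 0.008/2)^2 = 14,920 × 1.008016 = $15,039.60.
Effective yield on the $15,000 outlay: 15,039.60 / 15,000 − 1 = 0.002640 = 0.26%.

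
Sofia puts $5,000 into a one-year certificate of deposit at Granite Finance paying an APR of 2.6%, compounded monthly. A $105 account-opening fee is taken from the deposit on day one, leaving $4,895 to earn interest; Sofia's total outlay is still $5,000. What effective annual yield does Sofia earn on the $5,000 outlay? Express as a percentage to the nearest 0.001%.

Value after one year: 4,895 × (1 + 0.026/12)^12 = 4,895 × 1.026312 = $5,023.80.
Effective yield on the $5,000 outlay: 5,023.80 / 5,000 − 1 = 0.004760 = 0.476%.

0.476%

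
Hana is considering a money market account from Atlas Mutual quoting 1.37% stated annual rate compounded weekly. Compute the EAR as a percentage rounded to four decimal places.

EAR = (1 + 0.0137/52)^52 − 1.
= 1.013792 − 1 = 1.3792%.

1.3792%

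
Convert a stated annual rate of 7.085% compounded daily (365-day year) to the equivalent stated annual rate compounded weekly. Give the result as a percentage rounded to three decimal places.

7.089%

EAR = (1 + 0.07085/365)^365 − 1 = 0.073413.
Solve (1 + r/52)^52 = 1.073413: r/52 = 1.073413^(1/52) − 1 = 0.001363, so r = 0.070891 = 7.089%.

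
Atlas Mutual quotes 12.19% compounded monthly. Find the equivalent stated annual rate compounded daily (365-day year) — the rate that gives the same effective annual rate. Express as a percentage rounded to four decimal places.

EAR = (1 + 0.1219/12)^12 − 1 = 0.128947.
Solve (1 + r/365)^365 = 1.128947: r/365 = 1.128947^(1/365) − 1 = 0.000332, so r = 0.121305 = 12.1305%.

12.1305%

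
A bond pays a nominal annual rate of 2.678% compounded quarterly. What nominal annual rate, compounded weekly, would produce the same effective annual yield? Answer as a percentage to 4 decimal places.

EAR = (1 + 0.02678/4)^4 − 1 = 0.027050.
Solve (1 + r/52)^52 = 1.027050: r/52 = 1.027050^(1/52) − 1 = 0.000513, so r = 0.026698 = 2.6698%.

2.6698%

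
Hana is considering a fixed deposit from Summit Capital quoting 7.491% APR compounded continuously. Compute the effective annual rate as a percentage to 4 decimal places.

With continuous compounding, EAR = e^0.07491 − 1.
e^0.07491 = 1.077787, so EAR = 0.077787 = 7.7787%.

7.7787%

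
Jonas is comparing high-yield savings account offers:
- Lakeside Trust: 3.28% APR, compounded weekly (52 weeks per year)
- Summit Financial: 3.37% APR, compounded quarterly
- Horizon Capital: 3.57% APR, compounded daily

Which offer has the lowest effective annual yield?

Lakeside Trust

Lakeside Trust: (1 + 0.0328/52)^52 − 1 = 3.333%
Summit Financial: (1 + 0.0337/4)^4 − 1 = 3.413%
Horizon Capital: (1 + 0.0357/365)^365 − 1 = 3.634%
The lowest effective annual rate is Lakeside Trust at 3.333%.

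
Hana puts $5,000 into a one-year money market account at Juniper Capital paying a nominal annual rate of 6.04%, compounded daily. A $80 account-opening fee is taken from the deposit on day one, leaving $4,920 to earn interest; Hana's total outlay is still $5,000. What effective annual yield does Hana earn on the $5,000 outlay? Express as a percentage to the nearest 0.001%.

4.526%

Value after one year: 4,920 × (1 + 0.0604/365)^365 = 4,920 × 1.062256 = $5,226.30.
Effective yield on the $5,000 outlay: 5,226.30 / 5,000 − 1 = 0.045260 = 4.526%.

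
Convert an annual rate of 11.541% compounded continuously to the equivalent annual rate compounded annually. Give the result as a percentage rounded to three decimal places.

12.233%

EAR under continuous compounding: e^0.11541 − 1 = 0.122333.
Compounded annually, the equivalent nominal rate is the EAR itself: 12.233%.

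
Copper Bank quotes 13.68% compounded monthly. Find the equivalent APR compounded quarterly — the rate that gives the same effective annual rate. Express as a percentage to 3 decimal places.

13.837%

EAR = (1 + 0.1368/12)^12 − 1 = 0.145712.
Solve (1 + r/4)^4 = 1.145712: r/4 = 1.145712^(1/4) − 1 = 0.034591, so r = 0.138365 = 13.837%.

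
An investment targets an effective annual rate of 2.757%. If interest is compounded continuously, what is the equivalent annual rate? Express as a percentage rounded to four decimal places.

2.7197%

Continuous: nominal r satisfies e^r − 1 = 0.02757.
r = ln(1 + 0.02757) = ln(1.02757) = 0.027197 = 2.7197%.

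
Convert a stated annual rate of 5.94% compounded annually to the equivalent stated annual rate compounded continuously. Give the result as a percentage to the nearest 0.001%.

Compounded annually, EAR = nominal = 0.059400.
Equivalent continuous rate: r = ln(1 + 0.059400) = 0.057703 = 5.770%.

5.770%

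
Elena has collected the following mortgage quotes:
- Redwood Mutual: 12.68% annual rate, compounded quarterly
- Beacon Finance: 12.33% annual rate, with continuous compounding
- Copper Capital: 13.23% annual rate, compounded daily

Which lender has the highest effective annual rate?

Copper Capital

Redwood Mutual: (1 + 0.1268/4)^4 − 1 = 13.296%
Beacon Finance: e^0.1233 − 1 = 13.122%
Copper Capital: (1 + 0.1323/365)^365 − 1 = 14.142%
The highest effective annual rate is Copper Capital at 14.142%.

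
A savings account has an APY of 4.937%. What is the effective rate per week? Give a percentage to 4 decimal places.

The per-week rate i satisfies (1 + i)^52 = 1 + 0.04937.
i = 1.04937^(1/52) − 1 = 0.0009272 = 0.0927%.

0.0927%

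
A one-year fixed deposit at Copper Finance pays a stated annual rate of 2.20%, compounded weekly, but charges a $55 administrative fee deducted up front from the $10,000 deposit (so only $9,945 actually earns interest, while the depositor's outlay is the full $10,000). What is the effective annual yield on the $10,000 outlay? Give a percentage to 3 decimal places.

Value after one year: 9,945 × (1 + 0.0220/52)^52 = 9,945 × 1.022239 = $10,166.17.
Effective yield on the $10,000 outlay: 10,166.17 / 10,000 − 1 = 0.016617 = 1.662%.

1.662%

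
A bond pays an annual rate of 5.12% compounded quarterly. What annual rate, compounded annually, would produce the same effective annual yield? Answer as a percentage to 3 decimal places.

5.219%

EAR = (1 + 0.0512/4)^4 − 1 = 0.052191.
Compounded annually, the equivalent nominal rate is the EAR itself: 5.219%.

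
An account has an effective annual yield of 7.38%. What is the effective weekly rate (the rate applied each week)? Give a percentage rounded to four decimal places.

0.1370%

The per-week rate i satisfies (1 + i)^52 = 1 + 0.0738.
i = 1.0738^(1/52) − 1 = 0.0013702 = 0.1370%.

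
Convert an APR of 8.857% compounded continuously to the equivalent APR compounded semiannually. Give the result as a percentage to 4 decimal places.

EAR under continuous compounding: e^0.08857 − 1 = 0.092611.
Solve (1 + r/2)^2 = 1.092611: r/2 = 1.092611^(1/2) − 1 = 0.045280, so r = 0.090560 = 9.0560%.

9.0560%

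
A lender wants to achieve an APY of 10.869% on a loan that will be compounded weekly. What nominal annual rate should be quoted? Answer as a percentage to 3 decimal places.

(1 + r/52)^52 − 1 = 0.10869, so 1 + r/52 = 1.10869^(1/52).
r/52 = 0.001986, so r = 0.103282 = 10.328%.

10.328%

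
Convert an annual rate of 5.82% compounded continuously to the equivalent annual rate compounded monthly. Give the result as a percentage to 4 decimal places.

EAR under continuous compounding: e^0.0582 − 1 = 0.059927.
Solve (1 + r/12)^12 = 1.059927: r/12 = 1.059927^(1/12) − 1 = 0.004862, so r = 0.058341 = 5.8341%.

5.8341%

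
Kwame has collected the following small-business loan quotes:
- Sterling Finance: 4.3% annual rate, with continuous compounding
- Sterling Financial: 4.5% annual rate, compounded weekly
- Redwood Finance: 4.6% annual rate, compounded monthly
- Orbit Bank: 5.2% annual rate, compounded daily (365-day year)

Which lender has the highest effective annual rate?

Sterling Finance: e^0.043 − 1 = 4.394%
Sterling Financial: (1 + 0.045/52)^52 − 1 = 4.601%
Redwood Finance: (1 + 0.046/12)^12 − 1 = 4.698%
Orbit Bank: (1 + 0.052/365)^365 − 1 = 5.337%
The highest effective annual rate is Orbit Bank at 5.337%.

Orbit Bank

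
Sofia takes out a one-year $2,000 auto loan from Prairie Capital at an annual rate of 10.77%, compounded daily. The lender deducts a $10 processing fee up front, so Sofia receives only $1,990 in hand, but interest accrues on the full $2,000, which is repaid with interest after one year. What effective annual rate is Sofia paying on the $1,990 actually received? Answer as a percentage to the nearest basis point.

11.93%

Amount owed after one year: 2,000 × (1 + 0.1077/365)^365 = 2,000 × 1.113696 = $2,227.39.
Effective rate on net proceeds: 2,227.39 / 1,990 − 1 = 0.119292 = 11.93%.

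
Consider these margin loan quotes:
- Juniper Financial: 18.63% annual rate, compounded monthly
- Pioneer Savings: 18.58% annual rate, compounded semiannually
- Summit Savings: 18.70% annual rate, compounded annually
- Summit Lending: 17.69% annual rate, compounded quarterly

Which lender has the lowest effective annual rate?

Summit Savings

Juniper Financial: (1 + 0.1863/12)^12 − 1 = 20.306%
Pioneer Savings: (1 + 0.1858/2)^2 − 1 = 19.443%
Summit Savings: compounded annually, EAR = 18.700%
Summit Lending: (1 + 0.1769/4)^4 − 1 = 18.898%
The lowest effective annual rate is Summit Savings at 18.700%.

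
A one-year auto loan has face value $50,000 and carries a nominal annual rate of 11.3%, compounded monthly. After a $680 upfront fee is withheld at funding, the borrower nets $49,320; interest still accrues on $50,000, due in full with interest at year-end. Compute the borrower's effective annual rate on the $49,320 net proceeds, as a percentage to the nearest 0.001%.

13.447%

Amount owed after one year: 50,000 × (1 + 0.113/12)^12 = 50,000 × 1.119040 = $55,952.01.
Effective rate on net proceeds: 55,952.01 / 49,320 − 1 = 0.134469 = 13.447%.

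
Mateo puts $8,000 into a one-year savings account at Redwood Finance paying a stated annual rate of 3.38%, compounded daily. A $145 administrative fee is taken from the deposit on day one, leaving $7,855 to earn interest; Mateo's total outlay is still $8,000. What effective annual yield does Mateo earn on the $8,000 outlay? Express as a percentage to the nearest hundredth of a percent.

1.56%

Value after one year: 7,855 × (1 + 0.0338/365)^365 = 7,855 × 1.034376 = $8,125.02.
Effective yield on the $8,000 outlay: 8,125.02 / 8,000 − 1 = 0.015628 = 1.56%.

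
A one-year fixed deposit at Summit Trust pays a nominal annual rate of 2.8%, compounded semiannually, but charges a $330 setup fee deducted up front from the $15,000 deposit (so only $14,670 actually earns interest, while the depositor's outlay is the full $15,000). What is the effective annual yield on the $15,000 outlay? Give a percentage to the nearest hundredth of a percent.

Value after one year: 14,670 × (1 + 0.028/2)^2 = 14,670 × 1.028196 = $15,083.64.
Effective yield on the $15,000 outlay: 15,083.64 / 15,000 − 1 = 0.005576 = 0.56%.

0.56%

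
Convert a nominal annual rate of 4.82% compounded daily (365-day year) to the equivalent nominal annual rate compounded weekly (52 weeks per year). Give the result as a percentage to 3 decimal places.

EAR = (1 + 0.0482/365)^365 − 1 = 0.049377.
Solve (1 + r/52)^52 = 1.049377: r/52 = 1.049377^(1/52) − 1 = 0.000927, so r = 0.048219 = 4.822%.

4.822%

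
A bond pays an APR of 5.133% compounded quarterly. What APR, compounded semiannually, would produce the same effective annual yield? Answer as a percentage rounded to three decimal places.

EAR = (1 + 0.05133/4)^4 − 1 = 0.052327.
Solve (1 + r/2)^2 = 1.052327: r/2 = 1.052327^(1/2) − 1 = 0.025830, so r = 0.051659 = 5.166%.

5.166%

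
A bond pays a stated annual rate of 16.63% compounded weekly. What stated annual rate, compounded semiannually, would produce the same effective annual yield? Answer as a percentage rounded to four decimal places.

EAR = (1 + 0.1663/52)^52 − 1 = 0.180614.
Solve (1 + r/2)^2 = 1.180614: r/2 = 1.180614^(1/2) − 1 = 0.086561, so r = 0.173121 = 17.3121%.

17.3121%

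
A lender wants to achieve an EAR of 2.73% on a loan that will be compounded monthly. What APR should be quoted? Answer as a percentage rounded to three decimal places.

(1 + r/12)^12 − 1 = 0.0273, so 1 + r/12 = 1.0273^(1/12).
r/12 = 0.002247, so r = 0.026964 = 2.696%.

2.696%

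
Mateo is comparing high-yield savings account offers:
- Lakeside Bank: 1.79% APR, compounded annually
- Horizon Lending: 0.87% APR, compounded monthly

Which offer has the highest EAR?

Lakeside Bank: compounded annually, EAR = 1.790%
Horizon Lending: (1 + 0.0087/12)^12 − 1 = 0.873%
The highest effective annual rate is Lakeside Bank at 1.790%.

Lakeside Bank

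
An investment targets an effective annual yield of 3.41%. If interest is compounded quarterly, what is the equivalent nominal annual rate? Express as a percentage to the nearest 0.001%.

(1 + r/4)^4 − 1 = 0.0341, so 1 + r/4 = 1.0341^(1/4).
r/4 = 0.008418, so r = 0.033672 = 3.367%.

3.367%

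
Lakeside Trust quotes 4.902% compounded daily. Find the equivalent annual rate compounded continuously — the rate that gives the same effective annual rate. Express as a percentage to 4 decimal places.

4.9017%

EAR = (1 + 0.04902/365)^365 − 1 = 0.050238.
Equivalent continuous rate: r = ln(1 + 0.050238) = 0.049017 = 4.9017%.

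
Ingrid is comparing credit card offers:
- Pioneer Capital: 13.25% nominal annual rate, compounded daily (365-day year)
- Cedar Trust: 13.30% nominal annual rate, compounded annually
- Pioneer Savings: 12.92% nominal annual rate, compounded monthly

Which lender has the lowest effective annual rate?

Cedar Trust

Pioneer Capital: (1 + 0.1325/365)^365 − 1 = 14.165%
Cedar Trust: compounded annually, EAR = 13.300%
Pioneer Savings: (1 + 0.1292/12)^12 − 1 = 13.713%
The lowest effective annual rate is Cedar Trust at 13.300%.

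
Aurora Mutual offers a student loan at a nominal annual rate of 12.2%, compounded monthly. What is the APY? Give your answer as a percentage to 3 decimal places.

EAR = (1 + 0.122/12)^12 − 1.
= (1 + 0.010167)^12 − 1 = 1.129058 − 1 = 12.906%.

12.906%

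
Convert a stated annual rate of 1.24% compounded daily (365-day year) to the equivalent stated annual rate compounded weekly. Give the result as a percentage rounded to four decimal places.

EAR = (1 + 0.0124/365)^365 − 1 = 0.012477.
Solve (1 + r/52)^52 = 1.012477: r/52 = 1.012477^(1/52) − 1 = 0.000238, so r = 0.012401 = 1.2401%.

1.2401%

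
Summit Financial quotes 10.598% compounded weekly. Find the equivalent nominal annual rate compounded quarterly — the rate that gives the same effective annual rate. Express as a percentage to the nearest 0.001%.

EAR = (1 + 0.10598/52)^52 − 1 = 0.111680.
Solve (1 + r/4)^4 = 1.111680: r/4 = 1.111680^(1/4) − 1 = 0.026821, so r = 0.107286 = 10.729%.

10.729%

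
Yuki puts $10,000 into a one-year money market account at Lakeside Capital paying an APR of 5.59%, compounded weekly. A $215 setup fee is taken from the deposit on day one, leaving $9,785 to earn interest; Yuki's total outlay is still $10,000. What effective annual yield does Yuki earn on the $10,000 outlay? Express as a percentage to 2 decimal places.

3.47%

Value after one year: 9,785 × (1 + 0.0559/52)^52 = 9,785 × 1.057460 = $10,347.25.
Effective yield on the $10,000 outlay: 10,347.25 / 10,000 − 1 = 0.034725 = 3.47%.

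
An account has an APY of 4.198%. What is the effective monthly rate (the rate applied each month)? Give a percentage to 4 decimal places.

The per-month rate i satisfies (1 + i)^12 = 1 + 0.04198.
i = 1.04198^(1/12) − 1 = 0.0034328 = 0.3433%.

0.3433%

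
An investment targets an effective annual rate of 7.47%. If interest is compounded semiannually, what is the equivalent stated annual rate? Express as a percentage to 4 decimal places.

(1 + r/2)^2 − 1 = 0.0747, so 1 + r/2 = 1.0747^(1/2).
r/2 = 0.036677, so r = 0.073355 = 7.3355%.

7.3355%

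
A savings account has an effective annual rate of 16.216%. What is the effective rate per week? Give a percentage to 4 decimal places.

The per-week rate i satisfies (1 + i)^52 = 1 + 0.16216.
i = 1.16216^(1/52) − 1 = 0.0028942 = 0.2894%.

0.2894%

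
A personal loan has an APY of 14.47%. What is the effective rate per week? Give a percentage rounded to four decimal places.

The per-week rate i satisfies (1 + i)^52 = 1 + 0.1447.
i = 1.1447^(1/52) − 1 = 0.0026023 = 0.2602%.

0.2602%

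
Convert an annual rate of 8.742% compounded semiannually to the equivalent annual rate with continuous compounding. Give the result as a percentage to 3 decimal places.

EAR = (1 + 0.08742/2)^2 − 1 = 0.089331.
Equivalent continuous rate: r = ln(1 + 0.089331) = 0.085563 = 8.556%.

8.556%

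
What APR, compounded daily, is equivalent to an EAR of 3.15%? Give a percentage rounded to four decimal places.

(1 + r/365)^365 − 1 = 0.0315, so 1 + r/365 = 1.0315^(1/365).
r/365 = 0.000085, so r = 0.031015 = 3.1015%.

3.1015%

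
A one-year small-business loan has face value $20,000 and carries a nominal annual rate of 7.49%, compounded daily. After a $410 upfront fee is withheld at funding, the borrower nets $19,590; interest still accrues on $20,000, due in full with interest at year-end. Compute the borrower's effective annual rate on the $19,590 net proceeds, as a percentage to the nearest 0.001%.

10.032%

Amount owed after one year: 20,000 × (1 + 0.0749/365)^365 = 20,000 × 1.077768 = $21,555.36.
Effective rate on net proceeds: 21,555.36 / 19,590 − 1 = 0.100325 = 10.032%.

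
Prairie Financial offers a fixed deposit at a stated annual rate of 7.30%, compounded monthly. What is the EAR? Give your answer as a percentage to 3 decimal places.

7.549%

EAR = (1 + 0.0730/12)^12 − 1.
= (1 + 0.006083)^12 − 1 = 1.075493 − 1 = 7.549%.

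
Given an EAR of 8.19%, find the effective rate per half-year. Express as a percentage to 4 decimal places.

The per-half-year rate i satisfies (1 + i)^2 = 1 + 0.0819.
i = 1.0819^(1/2) − 1 = 0.0401442 = 4.0144%.

4.0144%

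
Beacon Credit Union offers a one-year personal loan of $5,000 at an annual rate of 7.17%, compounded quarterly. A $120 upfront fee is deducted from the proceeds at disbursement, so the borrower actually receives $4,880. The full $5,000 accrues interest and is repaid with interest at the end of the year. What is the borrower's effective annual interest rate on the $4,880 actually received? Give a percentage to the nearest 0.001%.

10.005%

Amount owed after one year: 5,000 × (1 + 0.0717/4)^4 = 5,000 × 1.073651 = $5,368.25.
Effective rate on net proceeds: 5,368.25 / 4,880 − 1 = 0.100052 = 10.005%.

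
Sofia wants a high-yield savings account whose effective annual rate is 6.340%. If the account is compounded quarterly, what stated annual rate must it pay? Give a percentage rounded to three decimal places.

6.195%

(1 + r/4)^4 − 1 = 0.06340, so 1 + r/4 = 1.06340^(1/4).
r/4 = 0.015487, so r = 0.061946 = 6.195%.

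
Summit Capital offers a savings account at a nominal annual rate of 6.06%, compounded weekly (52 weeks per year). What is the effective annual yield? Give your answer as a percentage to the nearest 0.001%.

6.244%

EAR = (1 + 0.0606/52)^52 − 1.
= (1 + 0.001165)^52 − 1 = 1.062436 − 1 = 6.244%.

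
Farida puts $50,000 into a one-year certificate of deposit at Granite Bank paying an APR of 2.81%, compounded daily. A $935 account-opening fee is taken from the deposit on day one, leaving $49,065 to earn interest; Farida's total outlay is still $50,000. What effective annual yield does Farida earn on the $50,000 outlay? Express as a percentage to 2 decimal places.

0.93%

Value after one year: 49,065 × (1 + 0.0281/365)^365 = 49,065 × 1.028497 = $50,463.23.
Effective yield on the $50,000 outlay: 50,463.23 / 50,000 − 1 = 0.009265 = 0.93%.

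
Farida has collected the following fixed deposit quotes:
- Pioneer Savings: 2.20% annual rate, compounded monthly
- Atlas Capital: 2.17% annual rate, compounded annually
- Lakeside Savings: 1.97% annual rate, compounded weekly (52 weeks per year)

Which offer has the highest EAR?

Pioneer Savings: (1 + 0.0220/12)^12 − 1 = 2.222%
Atlas Capital: compounded annually, EAR = 2.170%
Lakeside Savings: (1 + 0.0197/52)^52 − 1 = 1.989%
The highest effective annual rate is Pioneer Savings at 2.222%.

Pioneer Savings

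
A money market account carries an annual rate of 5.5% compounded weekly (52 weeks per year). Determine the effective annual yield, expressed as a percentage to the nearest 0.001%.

5.651%

EAR = (1 + 0.055/52)^52 − 1.
= (1 + 0.001058)^52 − 1 = 1.056510 − 1 = 5.651%.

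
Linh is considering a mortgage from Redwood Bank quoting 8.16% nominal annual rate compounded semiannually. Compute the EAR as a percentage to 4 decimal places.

8.3265%

EAR = (1 + 0.0816/2)^2 − 1.
= 1.083265 − 1 = 8.3265%.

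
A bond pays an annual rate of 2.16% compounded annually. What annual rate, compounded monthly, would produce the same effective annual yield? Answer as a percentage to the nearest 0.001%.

2.139%

Compounded annually, EAR = nominal = 0.021600.
Solve (1 + r/12)^12 = 1.021600: r/12 = 1.021600^(1/12) − 1 = 0.001782, so r = 0.021389 = 2.139%.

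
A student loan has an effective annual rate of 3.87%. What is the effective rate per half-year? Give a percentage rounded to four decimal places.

1.9166%

The per-half-year rate i satisfies (1 + i)^2 = 1 + 0.0387.
i = 1.0387^(1/2) − 1 = 0.0191663 = 1.9166%.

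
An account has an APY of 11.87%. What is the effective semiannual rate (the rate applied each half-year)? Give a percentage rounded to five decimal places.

5.76862%

The per-half-year rate i satisfies (1 + i)^2 = 1 + 0.1187.
i = 1.1187^(1/2) − 1 = 0.0576862 = 5.76862%.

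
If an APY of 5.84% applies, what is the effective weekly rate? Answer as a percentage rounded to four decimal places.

0.1092%

The per-week rate i satisfies (1 + i)^52 = 1 + 0.0584.
i = 1.0584^(1/52) − 1 = 0.0010921 = 0.1092%.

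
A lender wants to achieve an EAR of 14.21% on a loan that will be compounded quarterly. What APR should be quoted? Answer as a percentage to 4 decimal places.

13.5100%

(1 + r/4)^4 − 1 = 0.1421, so 1 + r/4 = 1.1421^(1/4).
r/4 = 0.033775, so r = 0.135100 = 13.5100%.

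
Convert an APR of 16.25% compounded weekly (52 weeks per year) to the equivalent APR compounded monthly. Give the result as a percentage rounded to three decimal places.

EAR = (1 + 0.1625/52)^52 − 1 = 0.176150.
Solve (1 + r/12)^12 = 1.176150: r/12 = 1.176150^(1/12) − 1 = 0.013612, so r = 0.163348 = 16.335%.

16.335%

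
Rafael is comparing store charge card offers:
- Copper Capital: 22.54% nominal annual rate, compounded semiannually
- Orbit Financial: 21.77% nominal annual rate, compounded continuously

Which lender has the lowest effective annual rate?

Copper Capital

Copper Capital: (1 + 0.2254/2)^2 − 1 = 23.810%
Orbit Financial: e^0.2177 − 1 = 24.321%
The lowest effective annual rate is Copper Capital at 23.810%.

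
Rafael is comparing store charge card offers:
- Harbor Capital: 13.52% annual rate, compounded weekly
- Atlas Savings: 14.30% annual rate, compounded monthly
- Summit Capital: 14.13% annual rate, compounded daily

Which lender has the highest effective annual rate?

Atlas Savings

Harbor Capital: (1 + 0.1352/52)^52 − 1 = 14.456%
Atlas Savings: (1 + 0.1430/12)^12 − 1 = 15.275%
Summit Capital: (1 + 0.1413/365)^365 − 1 = 15.174%
The highest effective annual rate is Atlas Savings at 15.275%.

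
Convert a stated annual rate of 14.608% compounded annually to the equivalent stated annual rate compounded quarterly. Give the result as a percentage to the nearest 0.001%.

Compounded annually, EAR = nominal = 0.146080.
Solve (1 + r/4)^4 = 1.146080: r/4 = 1.146080^(1/4) − 1 = 0.034674, so r = 0.138698 = 13.870%.

13.870%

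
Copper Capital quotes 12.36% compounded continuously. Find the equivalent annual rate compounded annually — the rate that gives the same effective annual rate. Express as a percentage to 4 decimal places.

13.1563%

EAR under continuous compounding: e^0.1236 − 1 = 0.131563.
Compounded annually, the equivalent nominal rate is the EAR itself: 13.1563%.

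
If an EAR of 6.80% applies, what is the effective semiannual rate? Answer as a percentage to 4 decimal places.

The per-half-year rate i satisfies (1 + i)^2 = 1 + 0.0680.
i = 1.0680^(1/2) − 1 = 0.0334409 = 3.3441%.

3.3441%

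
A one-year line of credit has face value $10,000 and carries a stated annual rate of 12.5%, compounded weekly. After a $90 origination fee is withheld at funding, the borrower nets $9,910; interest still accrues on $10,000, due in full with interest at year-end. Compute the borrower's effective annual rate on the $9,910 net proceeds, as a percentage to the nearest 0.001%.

14.327%

Amount owed after one year: 10,000 × (1 + 0.125/52)^52 = 10,000 × 1.132978 = $11,329.78.
Effective rate on net proceeds: 11,329.78 / 9,910 − 1 = 0.143268 = 14.327%.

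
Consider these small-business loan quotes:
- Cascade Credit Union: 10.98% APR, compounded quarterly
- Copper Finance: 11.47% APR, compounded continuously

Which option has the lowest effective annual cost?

Cascade Credit Union: (1 + 0.1098/4)^4 − 1 = 11.440%
Copper Finance: e^0.1147 − 1 = 12.154%
The lowest effective annual rate is Cascade Credit Union at 11.440%.

Cascade Credit Union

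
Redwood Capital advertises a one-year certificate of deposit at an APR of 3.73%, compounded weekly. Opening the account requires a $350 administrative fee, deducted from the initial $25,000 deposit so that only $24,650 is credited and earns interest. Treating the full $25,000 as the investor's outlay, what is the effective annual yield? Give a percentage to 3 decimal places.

Value after one year: 24,650 × (1 + 0.0373/52)^52 = 24,650 × 1.037990 = $25,586.47.
Effective yield on the $25,000 outlay: 25,586.47 / 25,000 − 1 = 0.023459 = 2.346%.

2.346%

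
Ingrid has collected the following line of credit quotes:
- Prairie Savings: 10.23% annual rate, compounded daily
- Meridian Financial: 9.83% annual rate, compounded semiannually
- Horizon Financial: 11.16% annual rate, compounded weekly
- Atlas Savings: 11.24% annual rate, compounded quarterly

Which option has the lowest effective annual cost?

Meridian Financial

Prairie Savings: (1 + 0.1023/365)^365 − 1 = 10.770%
Meridian Financial: (1 + 0.0983/2)^2 − 1 = 10.072%
Horizon Financial: (1 + 0.1116/52)^52 − 1 = 11.793%
Atlas Savings: (1 + 0.1124/4)^4 − 1 = 11.723%
The lowest effective annual rate is Meridian Financial at 10.072%.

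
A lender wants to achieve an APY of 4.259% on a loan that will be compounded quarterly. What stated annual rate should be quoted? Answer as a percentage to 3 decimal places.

(1 + r/4)^4 − 1 = 0.04259, so 1 + r/4 = 1.04259^(1/4).
r/4 = 0.010482, so r = 0.041926 = 4.193%.

4.193%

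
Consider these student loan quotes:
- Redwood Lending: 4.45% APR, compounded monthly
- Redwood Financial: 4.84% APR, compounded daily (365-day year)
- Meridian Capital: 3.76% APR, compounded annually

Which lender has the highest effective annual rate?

Redwood Lending: (1 + 0.0445/12)^12 − 1 = 4.542%
Redwood Financial: (1 + 0.0484/365)^365 − 1 = 4.959%
Meridian Capital: compounded annually, EAR = 3.760%
The highest effective annual rate is Redwood Financial at 4.959%.

Redwood Financial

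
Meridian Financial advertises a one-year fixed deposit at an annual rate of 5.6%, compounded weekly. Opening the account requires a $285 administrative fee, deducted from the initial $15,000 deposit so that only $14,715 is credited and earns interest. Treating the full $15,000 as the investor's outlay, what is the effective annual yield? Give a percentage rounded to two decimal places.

Value after one year: 14,715 × (1 + 0.056/52)^52 = 14,715 × 1.057566 = $15,562.08.
Effective yield on the $15,000 outlay: 15,562.08 / 15,000 − 1 = 0.037472 = 3.75%.

3.75%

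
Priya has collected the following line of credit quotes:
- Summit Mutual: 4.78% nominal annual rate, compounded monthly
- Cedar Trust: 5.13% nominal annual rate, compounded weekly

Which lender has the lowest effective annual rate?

Summit Mutual

Summit Mutual: (1 + 0.0478/12)^12 − 1 = 4.886%
Cedar Trust: (1 + 0.0513/52)^52 − 1 = 5.261%
The lowest effective annual rate is Summit Mutual at 4.886%.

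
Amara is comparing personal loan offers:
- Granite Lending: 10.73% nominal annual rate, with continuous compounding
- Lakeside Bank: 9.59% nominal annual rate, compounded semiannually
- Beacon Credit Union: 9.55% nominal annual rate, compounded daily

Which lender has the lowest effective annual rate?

Lakeside Bank

Granite Lending: e^0.1073 − 1 = 11.327%
Lakeside Bank: (1 + 0.0959/2)^2 − 1 = 9.820%
Beacon Credit Union: (1 + 0.0955/365)^365 − 1 = 10.020%
The lowest effective annual rate is Lakeside Bank at 9.820%.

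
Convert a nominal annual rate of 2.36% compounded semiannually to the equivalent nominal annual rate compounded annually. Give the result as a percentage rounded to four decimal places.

2.3739%

EAR = (1 + 0.0236/2)^2 − 1 = 0.023739.
Compounded annually, the equivalent nominal rate is the EAR itself: 2.3739%.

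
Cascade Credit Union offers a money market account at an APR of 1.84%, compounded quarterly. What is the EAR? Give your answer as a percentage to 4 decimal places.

1.8527%

EAR = (1 + 0.0184/4)^4 − 1.
= (1 + 0.004600)^4 − 1 = 1.018527 − 1 = 1.8527%.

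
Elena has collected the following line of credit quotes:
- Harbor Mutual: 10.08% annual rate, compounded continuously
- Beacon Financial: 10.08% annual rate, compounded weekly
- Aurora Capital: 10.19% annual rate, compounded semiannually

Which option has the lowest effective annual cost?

Aurora Capital

Harbor Mutual: e^0.1008 − 1 = 10.606%
Beacon Financial: (1 + 0.1008/52)^52 − 1 = 10.595%
Aurora Capital: (1 + 0.1019/2)^2 − 1 = 10.450%
The lowest effective annual rate is Aurora Capital at 10.450%.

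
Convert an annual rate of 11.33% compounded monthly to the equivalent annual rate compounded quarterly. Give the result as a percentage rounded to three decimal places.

11.437%

EAR = (1 + 0.1133/12)^12 − 1 = 0.119373.
Solve (1 + r/4)^4 = 1.119373: r/4 = 1.119373^(1/4) − 1 = 0.028593, so r = 0.114373 = 11.437%.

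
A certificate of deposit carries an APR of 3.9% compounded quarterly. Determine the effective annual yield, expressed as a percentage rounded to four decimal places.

3.9574%

EAR = (1 + 0.039/4)^4 − 1.
= (1 + 0.009750)^4 − 1 = 1.039574 − 1 = 3.9574%.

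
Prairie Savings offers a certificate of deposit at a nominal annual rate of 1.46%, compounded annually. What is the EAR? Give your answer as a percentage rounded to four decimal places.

1.4600%

Annual compounding means the effective rate equals the nominal rate: 1.4600%.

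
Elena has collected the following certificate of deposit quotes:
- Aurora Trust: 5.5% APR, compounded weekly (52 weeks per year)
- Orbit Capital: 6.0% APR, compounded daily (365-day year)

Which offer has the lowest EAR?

Aurora Trust

Aurora Trust: (1 + 0.055/52)^52 − 1 = 5.651%
Orbit Capital: (1 + 0.060/365)^365 − 1 = 6.183%
The lowest effective annual rate is Aurora Trust at 5.651%.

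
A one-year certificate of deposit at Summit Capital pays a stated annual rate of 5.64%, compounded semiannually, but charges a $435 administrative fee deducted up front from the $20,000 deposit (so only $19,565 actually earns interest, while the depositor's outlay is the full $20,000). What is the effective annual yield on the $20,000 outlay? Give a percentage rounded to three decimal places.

3.420%

Value after one year: 19,565 × (1 + 0.0564/2)^2 = 19,565 × 1.057195 = $20,684.02.
Effective yield on the $20,000 outlay: 20,684.02 / 20,000 − 1 = 0.034201 = 3.420%.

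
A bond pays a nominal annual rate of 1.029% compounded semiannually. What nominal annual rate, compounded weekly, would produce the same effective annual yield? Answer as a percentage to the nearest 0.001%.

EAR = (1 + 0.01029/2)^2 − 1 = 0.010316.
Solve (1 + r/52)^52 = 1.010316: r/52 = 1.010316^(1/52) − 1 = 0.000197, so r = 0.010265 = 1.026%.

1.026%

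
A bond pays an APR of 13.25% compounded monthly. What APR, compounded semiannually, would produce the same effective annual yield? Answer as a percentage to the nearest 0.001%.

EAR = (1 + 0.1325/12)^12 − 1 = 0.140850.
Solve (1 + r/2)^2 = 1.140850: r/2 = 1.140850^(1/2) − 1 = 0.068106, so r = 0.136212 = 13.621%.

13.621%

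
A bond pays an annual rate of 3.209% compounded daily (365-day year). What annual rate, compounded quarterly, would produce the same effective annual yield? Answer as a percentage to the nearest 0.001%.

EAR = (1 + 0.03209/365)^365 − 1 = 0.032609.
Solve (1 + r/4)^4 = 1.032609: r/4 = 1.032609^(1/4) − 1 = 0.008054, so r = 0.032218 = 3.222%.

3.222%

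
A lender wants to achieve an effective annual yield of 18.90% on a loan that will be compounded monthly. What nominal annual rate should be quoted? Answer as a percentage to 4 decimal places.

17.4367%

(1 + r/12)^12 − 1 = 0.1890, so 1 + r/12 = 1.1890^(1/12).
r/12 = 0.014531, so r = 0.174367 = 17.4367%.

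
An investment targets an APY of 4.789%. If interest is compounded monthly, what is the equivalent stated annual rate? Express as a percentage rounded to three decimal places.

(1 + r/12)^12 − 1 = 0.04789, so 1 + r/12 = 1.04789^(1/12).
r/12 = 0.003906, so r = 0.046870 = 4.687%.

4.687%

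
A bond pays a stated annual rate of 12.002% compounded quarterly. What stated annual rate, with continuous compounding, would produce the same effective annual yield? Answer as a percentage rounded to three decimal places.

EAR = (1 + 0.12002/4)^4 − 1 = 0.125531.
Equivalent continuous rate: r = ln(1 + 0.125531) = 0.118255 = 11.825%.

11.825%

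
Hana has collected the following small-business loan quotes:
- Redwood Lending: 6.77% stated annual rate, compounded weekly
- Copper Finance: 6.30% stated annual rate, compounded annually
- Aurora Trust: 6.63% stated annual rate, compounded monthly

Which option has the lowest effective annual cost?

Copper Finance

Redwood Lending: (1 + 0.0677/52)^52 − 1 = 7.000%
Copper Finance: compounded annually, EAR = 6.300%
Aurora Trust: (1 + 0.0663/12)^12 − 1 = 6.835%
The lowest effective annual rate is Copper Finance at 6.300%.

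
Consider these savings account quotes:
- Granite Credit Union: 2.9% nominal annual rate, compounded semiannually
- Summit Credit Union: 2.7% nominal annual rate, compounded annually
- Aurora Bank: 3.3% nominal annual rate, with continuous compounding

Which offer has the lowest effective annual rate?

Granite Credit Union: (1 + 0.029/2)^2 − 1 = 2.921%
Summit Credit Union: compounded annually, EAR = 2.700%
Aurora Bank: e^0.033 − 1 = 3.355%
The lowest effective annual rate is Summit Credit Union at 2.700%.

Summit Credit Union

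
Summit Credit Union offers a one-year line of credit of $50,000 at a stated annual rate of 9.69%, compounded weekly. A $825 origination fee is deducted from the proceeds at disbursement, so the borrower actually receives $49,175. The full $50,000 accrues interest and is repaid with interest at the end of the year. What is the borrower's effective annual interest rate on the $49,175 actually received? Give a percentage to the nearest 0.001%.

12.013%

Amount owed after one year: 50,000 × (1 + 0.0969/52)^52 = 50,000 × 1.101651 = $55,082.54.
Effective rate on net proceeds: 55,082.54 / 49,175 − 1 = 0.120133 = 12.013%.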